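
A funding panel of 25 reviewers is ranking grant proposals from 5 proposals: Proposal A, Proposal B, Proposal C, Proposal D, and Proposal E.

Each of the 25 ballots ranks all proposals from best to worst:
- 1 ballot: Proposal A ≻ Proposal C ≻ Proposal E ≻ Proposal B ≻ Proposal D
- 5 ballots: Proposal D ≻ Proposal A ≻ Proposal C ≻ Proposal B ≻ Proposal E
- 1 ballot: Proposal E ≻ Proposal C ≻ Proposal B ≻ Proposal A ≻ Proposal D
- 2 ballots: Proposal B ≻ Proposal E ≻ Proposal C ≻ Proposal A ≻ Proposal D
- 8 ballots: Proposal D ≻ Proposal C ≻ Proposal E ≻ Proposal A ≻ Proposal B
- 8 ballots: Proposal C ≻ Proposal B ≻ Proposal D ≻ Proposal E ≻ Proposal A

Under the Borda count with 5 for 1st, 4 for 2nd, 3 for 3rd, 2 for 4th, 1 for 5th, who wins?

Proposal C

Proposal A: 1×5 + 5×4 + 1×2 + 2×2 + 8×2 + 8×1 = 55
Proposal B: 1×2 + 5×2 + 1×3 + 2×5 + 8×1 + 8×4 = 65
Proposal C: 1×4 + 5×3 + 1×4 + 2×3 + 8×4 + 8×5 = 101
Proposal D: 1×1 + 5×5 + 1×1 + 2×1 + 8×5 + 8×3 = 93
Proposal E: 1×3 + 5×1 + 1×5 + 2×4 + 8×3 + 8×2 = 61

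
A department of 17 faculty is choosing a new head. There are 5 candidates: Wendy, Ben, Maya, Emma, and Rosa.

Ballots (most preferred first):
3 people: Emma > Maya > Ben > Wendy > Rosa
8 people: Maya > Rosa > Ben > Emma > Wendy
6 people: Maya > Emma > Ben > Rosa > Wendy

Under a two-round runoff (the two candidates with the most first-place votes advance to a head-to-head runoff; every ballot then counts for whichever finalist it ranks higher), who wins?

Maya

Round 1 first-place votes: Wendy 0, Ben 0, Maya 14, Emma 3, Rosa 0. Maya and Emma advance.
Runoff: Maya is ranked above Emma on 14 ballots, Emma above Maya on 3.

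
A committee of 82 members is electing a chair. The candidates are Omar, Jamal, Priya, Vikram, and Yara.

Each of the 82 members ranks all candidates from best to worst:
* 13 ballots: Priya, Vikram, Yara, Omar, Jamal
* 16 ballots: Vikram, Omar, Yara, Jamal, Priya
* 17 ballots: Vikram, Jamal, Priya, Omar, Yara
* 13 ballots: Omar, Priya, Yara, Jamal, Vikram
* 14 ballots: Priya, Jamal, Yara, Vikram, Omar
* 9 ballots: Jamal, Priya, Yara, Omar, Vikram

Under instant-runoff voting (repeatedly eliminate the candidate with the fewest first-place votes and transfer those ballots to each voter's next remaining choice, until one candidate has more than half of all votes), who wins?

Round 1: Omar 13, Jamal 9, Priya 27, Vikram 33, Yara 0. Yara eliminated.
Round 2: Omar 13, Jamal 9, Priya 27, Vikram 33. Jamal eliminated.
Round 3: Omar 13, Priya 36, Vikram 33. Omar eliminated.
Round 4: Priya 49, Vikram 33. Priya has a majority (≥42).

Priya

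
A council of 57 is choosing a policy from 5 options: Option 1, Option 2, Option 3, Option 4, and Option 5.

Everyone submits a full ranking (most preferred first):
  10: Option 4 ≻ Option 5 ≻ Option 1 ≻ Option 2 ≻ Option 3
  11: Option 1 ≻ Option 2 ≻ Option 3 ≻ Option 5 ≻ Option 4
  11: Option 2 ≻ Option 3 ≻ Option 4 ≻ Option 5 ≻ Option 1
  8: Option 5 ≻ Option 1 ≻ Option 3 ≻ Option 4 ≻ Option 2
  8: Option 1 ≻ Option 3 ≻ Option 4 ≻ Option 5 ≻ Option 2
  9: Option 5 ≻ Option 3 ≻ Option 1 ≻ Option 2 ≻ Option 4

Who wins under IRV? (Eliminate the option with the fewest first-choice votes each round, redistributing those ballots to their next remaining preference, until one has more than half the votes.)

Option 5

Round 1: Option 1 19, Option 2 11, Option 3 0, Option 4 10, Option 5 17. Option 3 eliminated.
Round 2: Option 1 19, Option 2 11, Option 4 10, Option 5 17. Option 4 eliminated.
Round 3: Option 1 19, Option 2 11, Option 5 27. Option 2 eliminated.
Round 4: Option 1 19, Option 5 38. Option 5 has a majority (≥29).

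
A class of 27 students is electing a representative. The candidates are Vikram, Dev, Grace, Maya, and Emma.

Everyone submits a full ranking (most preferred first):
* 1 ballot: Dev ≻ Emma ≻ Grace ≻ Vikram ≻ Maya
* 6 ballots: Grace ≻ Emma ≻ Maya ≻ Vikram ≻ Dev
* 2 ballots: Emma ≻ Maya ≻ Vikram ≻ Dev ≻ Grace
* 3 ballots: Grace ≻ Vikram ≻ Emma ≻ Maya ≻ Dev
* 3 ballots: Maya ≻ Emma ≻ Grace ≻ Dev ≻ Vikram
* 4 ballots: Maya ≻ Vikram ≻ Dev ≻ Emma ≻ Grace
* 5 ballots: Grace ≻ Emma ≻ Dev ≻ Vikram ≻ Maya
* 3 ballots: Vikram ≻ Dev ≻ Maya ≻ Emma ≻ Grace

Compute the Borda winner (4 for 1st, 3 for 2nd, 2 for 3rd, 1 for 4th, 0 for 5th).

Vikram: 1×1 + 6×1 + 2×2 + 3×3 + 3×0 + 4×3 + 5×1 + 3×4 = 49
Dev: 1×4 + 6×0 + 2×1 + 3×0 + 3×1 + 4×2 + 5×2 + 3×3 = 36
Grace: 1×2 + 6×4 + 2×0 + 3×4 + 3×2 + 4×0 + 5×4 + 3×0 = 64
Maya: 1×0 + 6×2 + 2×3 + 3×1 + 3×4 + 4×4 + 5×0 + 3×2 = 55
Emma: 1×3 + 6×3 + 2×4 + 3×2 + 3×3 + 4×1 + 5×3 + 3×1 = 66

Emma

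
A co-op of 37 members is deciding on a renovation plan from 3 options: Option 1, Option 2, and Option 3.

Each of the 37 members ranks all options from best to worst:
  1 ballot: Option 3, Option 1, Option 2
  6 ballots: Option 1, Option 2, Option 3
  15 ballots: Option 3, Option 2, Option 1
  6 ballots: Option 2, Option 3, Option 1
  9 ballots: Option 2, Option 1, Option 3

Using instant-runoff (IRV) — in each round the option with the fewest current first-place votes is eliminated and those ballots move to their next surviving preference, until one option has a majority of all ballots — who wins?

Round 1: Option 1 6, Option 2 15, Option 3 16. Option 1 eliminated.
Round 2: Option 2 21, Option 3 16. Option 2 has a majority (≥19).

Option 2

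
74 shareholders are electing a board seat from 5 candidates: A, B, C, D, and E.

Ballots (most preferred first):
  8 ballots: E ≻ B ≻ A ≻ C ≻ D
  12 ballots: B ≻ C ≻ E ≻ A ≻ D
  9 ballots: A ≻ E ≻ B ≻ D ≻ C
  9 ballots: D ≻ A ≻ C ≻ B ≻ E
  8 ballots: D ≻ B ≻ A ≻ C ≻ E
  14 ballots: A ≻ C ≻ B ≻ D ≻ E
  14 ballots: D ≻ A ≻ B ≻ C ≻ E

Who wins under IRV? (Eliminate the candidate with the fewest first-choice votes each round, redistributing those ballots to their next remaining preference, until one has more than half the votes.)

A

Round 1: A 23, B 12, C 0, D 31, E 8. C eliminated.
Round 2: A 23, B 12, D 31, E 8. E eliminated.
Round 3: A 23, B 20, D 31. B eliminated.
Round 4: A 43, D 31. A has a majority (≥38).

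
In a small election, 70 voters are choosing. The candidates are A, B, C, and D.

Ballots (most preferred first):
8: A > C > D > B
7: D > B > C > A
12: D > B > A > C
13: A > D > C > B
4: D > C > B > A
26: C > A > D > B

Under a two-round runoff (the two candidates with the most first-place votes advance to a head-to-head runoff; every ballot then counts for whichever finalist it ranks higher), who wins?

Round 1 first-place votes: A 21, B 0, C 26, D 23. C and D advance.
Runoff: C is ranked above D on 34 ballots, D above C on 36.

D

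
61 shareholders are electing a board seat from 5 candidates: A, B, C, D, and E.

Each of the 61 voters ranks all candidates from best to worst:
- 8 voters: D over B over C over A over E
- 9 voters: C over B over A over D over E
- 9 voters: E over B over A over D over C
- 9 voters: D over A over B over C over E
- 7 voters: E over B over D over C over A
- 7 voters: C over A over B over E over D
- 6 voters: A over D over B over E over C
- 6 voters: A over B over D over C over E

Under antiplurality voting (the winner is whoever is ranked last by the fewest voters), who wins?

B

Last-place votes: A 7, B 0, C 15, D 7, E 32.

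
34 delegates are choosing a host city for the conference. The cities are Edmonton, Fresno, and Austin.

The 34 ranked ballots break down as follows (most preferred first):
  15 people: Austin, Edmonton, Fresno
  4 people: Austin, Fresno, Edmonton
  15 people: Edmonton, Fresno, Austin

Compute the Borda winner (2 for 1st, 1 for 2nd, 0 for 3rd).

Edmonton

Edmonton: 15×1 + 4×0 + 15×2 = 45
Fresno: 15×0 + 4×1 + 15×1 = 19
Austin: 15×2 + 4×2 + 15×0 = 38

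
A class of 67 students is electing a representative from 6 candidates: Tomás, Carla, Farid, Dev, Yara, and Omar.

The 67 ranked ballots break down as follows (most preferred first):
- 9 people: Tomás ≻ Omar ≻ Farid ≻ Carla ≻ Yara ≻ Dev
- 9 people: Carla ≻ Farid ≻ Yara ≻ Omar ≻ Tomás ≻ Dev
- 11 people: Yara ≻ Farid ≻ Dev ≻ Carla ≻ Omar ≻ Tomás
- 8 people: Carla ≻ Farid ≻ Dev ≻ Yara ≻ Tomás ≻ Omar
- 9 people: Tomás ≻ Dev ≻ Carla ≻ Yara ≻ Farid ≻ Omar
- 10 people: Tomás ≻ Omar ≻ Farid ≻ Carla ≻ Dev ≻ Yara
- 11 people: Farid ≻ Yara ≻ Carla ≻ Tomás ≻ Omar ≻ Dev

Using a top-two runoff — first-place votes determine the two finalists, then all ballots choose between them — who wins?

Carla

Round 1 first-place votes: Tomás 28, Carla 17, Farid 11, Dev 0, Yara 11, Omar 0. Tomás and Carla advance.
Runoff: Tomás is ranked above Carla on 28 ballots, Carla above Tomás on 39.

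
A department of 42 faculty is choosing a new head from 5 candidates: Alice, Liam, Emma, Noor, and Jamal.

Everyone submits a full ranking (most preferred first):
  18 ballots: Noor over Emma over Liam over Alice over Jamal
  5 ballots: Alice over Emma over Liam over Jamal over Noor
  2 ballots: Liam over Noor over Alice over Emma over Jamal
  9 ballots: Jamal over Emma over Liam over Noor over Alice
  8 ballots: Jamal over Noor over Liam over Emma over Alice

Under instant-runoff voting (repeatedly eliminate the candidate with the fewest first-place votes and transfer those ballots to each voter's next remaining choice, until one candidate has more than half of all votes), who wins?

Jamal

Round 1: Alice 5, Liam 2, Emma 0, Noor 18, Jamal 17. Emma eliminated.
Round 2: Alice 5, Liam 2, Noor 18, Jamal 17. Liam eliminated.
Round 3: Alice 5, Noor 20, Jamal 17. Alice eliminated.
Round 4: Noor 20, Jamal 22. Jamal has a majority (≥22).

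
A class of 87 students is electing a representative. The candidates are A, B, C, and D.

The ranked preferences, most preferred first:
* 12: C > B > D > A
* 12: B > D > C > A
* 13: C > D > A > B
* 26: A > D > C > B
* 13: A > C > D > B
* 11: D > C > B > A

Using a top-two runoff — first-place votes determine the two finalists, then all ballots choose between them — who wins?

Round 1 first-place votes: A 39, B 12, C 25, D 11. A and C advance.
Runoff: A is ranked above C on 39 ballots, C above A on 48.

C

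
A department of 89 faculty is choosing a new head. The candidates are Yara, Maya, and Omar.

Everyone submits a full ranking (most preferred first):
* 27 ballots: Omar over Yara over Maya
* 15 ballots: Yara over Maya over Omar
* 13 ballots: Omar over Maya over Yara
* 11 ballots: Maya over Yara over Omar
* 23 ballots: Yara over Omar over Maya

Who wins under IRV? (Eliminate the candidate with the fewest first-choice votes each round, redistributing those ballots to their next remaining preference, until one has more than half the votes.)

Yara

Round 1: Yara 38, Maya 11, Omar 40. Maya eliminated.
Round 2: Yara 49, Omar 40. Yara has a majority (≥45).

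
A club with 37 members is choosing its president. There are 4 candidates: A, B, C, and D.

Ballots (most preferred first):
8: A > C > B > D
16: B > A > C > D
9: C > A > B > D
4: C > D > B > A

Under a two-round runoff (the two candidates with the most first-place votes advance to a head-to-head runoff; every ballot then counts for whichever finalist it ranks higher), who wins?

C

Round 1 first-place votes: A 8, B 16, C 13, D 0. B and C advance.
Runoff: B is ranked above C on 16 ballots, C above B on 21.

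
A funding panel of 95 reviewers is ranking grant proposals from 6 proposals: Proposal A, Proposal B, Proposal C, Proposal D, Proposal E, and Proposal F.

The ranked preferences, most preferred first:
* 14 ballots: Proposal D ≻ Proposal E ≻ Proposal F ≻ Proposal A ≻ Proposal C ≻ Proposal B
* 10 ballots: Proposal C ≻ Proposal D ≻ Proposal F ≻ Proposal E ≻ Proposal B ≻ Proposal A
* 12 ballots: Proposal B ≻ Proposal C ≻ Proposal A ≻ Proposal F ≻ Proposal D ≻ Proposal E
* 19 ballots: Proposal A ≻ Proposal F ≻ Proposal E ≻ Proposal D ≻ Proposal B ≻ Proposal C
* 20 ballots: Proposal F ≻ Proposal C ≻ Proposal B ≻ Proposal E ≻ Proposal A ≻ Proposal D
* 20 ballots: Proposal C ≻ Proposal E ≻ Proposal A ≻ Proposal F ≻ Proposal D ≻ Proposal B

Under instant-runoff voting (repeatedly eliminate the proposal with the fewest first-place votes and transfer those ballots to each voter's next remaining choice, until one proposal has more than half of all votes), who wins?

Round 1: Proposal A 19, Proposal B 12, Proposal C 30, Proposal D 14, Proposal E 0, Proposal F 20. Proposal E eliminated.
Round 2: Proposal A 19, Proposal B 12, Proposal C 30, Proposal D 14, Proposal F 20. Proposal B eliminated.
Round 3: Proposal A 19, Proposal C 42, Proposal D 14, Proposal F 20. Proposal D eliminated.
Round 4: Proposal A 19, Proposal C 42, Proposal F 34. Proposal A eliminated.
Round 5: Proposal C 42, Proposal F 53. Proposal F has a majority (≥48).

Proposal F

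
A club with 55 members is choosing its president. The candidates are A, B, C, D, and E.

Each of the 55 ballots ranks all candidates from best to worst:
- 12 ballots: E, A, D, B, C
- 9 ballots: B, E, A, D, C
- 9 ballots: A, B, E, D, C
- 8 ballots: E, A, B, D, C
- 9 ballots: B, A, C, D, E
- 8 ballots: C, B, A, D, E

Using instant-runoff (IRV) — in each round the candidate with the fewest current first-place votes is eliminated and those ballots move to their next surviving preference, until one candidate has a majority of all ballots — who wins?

Round 1: A 9, B 18, C 8, D 0, E 20. D eliminated.
Round 2: A 9, B 18, C 8, E 20. C eliminated.
Round 3: A 9, B 26, E 20. A eliminated.
Round 4: B 35, E 20. B has a majority (≥28).

B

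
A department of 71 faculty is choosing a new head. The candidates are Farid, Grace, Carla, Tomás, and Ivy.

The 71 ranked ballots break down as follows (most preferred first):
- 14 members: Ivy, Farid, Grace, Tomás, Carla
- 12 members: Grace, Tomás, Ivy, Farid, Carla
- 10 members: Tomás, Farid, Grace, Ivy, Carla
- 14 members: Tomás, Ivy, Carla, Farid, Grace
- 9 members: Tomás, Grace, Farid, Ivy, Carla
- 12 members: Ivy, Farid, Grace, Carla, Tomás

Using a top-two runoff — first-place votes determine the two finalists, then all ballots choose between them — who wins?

Tomás

Round 1 first-place votes: Farid 0, Grace 12, Carla 0, Tomás 33, Ivy 26. Tomás and Ivy advance.
Runoff: Tomás is ranked above Ivy on 45 ballots, Ivy above Tomás on 26.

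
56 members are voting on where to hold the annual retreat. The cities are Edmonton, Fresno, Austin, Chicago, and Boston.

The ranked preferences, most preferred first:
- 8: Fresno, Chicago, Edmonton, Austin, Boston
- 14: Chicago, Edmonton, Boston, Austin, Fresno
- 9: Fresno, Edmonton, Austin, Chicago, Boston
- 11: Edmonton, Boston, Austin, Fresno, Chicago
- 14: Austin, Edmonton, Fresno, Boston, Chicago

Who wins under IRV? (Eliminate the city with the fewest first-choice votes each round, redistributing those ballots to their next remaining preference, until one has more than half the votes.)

Round 1: Edmonton 11, Fresno 17, Austin 14, Chicago 14, Boston 0. Boston eliminated.
Round 2: Edmonton 11, Fresno 17, Austin 14, Chicago 14. Edmonton eliminated.
Round 3: Fresno 17, Austin 25, Chicago 14. Chicago eliminated.
Round 4: Fresno 17, Austin 39. Austin has a majority (≥29).

Austin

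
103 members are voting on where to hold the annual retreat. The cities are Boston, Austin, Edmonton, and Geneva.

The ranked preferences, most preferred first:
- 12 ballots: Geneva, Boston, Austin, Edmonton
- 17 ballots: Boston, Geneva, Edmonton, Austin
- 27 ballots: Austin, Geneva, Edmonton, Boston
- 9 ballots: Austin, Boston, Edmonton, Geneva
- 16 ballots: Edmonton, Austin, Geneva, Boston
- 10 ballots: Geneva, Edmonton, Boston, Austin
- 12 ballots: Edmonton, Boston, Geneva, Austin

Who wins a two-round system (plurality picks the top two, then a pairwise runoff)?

Edmonton

Round 1 first-place votes: Boston 17, Austin 36, Edmonton 28, Geneva 22. Austin and Edmonton advance.
Runoff: Austin is ranked above Edmonton on 48 ballots, Edmonton above Austin on 55.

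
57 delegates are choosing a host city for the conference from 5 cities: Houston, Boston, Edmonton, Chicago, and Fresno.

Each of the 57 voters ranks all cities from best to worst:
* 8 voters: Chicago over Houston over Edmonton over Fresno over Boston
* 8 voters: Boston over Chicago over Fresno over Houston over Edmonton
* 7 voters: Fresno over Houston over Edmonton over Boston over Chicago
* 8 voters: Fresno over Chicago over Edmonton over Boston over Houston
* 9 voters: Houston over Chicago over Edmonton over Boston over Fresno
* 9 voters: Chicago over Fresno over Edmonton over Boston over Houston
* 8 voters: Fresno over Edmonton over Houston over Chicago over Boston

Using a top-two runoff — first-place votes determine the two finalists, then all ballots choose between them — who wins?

Round 1 first-place votes: Houston 9, Boston 8, Edmonton 0, Chicago 17, Fresno 23. Fresno and Chicago advance.
Runoff: Fresno is ranked above Chicago on 23 ballots, Chicago above Fresno on 34.

Chicago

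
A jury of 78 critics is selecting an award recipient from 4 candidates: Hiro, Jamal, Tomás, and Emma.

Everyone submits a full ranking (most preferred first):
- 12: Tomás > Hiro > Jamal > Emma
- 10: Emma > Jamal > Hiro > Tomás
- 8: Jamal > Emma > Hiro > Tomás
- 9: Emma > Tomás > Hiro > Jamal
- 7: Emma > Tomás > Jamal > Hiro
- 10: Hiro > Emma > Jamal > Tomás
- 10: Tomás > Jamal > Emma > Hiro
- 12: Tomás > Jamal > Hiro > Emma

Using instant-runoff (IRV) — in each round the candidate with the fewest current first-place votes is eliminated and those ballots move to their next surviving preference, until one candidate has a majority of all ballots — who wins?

Round 1: Hiro 10, Jamal 8, Tomás 34, Emma 26. Jamal eliminated.
Round 2: Hiro 10, Tomás 34, Emma 34. Hiro eliminated.
Round 3: Tomás 34, Emma 44. Emma has a majority (≥40).

Emma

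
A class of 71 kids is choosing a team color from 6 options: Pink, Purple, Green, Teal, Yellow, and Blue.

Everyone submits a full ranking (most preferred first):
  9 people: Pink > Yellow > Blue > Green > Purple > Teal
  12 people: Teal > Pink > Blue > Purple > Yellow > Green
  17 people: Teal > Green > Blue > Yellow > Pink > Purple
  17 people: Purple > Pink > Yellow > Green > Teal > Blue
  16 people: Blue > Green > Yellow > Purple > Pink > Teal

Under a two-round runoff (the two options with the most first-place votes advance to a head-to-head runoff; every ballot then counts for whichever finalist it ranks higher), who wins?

Round 1 first-place votes: Pink 9, Purple 17, Green 0, Teal 29, Yellow 0, Blue 16. Teal and Purple advance.
Runoff: Teal is ranked above Purple on 29 ballots, Purple above Teal on 42.

Purple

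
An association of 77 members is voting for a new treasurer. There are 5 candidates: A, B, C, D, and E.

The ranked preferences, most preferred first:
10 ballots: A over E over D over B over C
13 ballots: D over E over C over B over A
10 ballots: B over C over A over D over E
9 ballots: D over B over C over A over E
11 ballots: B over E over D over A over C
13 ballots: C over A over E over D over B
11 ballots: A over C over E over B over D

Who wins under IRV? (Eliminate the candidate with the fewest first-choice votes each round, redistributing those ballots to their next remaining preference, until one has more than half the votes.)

A

Round 1: A 21, B 21, C 13, D 22, E 0. E eliminated.
Round 2: A 21, B 21, C 13, D 22. C eliminated.
Round 3: A 34, B 21, D 22. B eliminated.
Round 4: A 44, D 33. A has a majority (≥39).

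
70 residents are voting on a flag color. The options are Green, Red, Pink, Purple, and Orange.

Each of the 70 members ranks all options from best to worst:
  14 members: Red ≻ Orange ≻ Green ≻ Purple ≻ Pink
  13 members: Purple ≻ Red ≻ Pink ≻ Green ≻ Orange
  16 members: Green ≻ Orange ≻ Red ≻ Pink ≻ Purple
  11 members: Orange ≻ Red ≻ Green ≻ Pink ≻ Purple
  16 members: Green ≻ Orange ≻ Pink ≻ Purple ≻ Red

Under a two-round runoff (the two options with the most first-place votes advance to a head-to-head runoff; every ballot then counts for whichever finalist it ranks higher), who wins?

Round 1 first-place votes: Green 32, Red 14, Pink 0, Purple 13, Orange 11. Green and Red advance.
Runoff: Green is ranked above Red on 32 ballots, Red above Green on 38.

Red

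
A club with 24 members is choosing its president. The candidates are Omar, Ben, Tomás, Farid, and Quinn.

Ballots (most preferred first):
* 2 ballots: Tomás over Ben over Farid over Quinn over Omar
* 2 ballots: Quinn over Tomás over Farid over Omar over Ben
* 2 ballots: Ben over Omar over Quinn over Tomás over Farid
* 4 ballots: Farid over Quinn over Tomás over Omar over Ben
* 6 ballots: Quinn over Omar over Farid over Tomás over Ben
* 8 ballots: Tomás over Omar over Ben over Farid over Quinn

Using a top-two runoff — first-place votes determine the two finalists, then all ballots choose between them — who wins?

Quinn

Round 1 first-place votes: Omar 0, Ben 2, Tomás 10, Farid 4, Quinn 8. Tomás and Quinn advance.
Runoff: Tomás is ranked above Quinn on 10 ballots, Quinn above Tomás on 14.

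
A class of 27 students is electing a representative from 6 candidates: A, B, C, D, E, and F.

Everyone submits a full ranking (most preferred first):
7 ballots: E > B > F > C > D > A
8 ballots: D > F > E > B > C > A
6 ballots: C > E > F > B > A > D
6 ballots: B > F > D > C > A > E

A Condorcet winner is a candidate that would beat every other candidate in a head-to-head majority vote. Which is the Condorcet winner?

F vs A: 27–0
F vs B: 14–13
F vs C: 21–6
F vs D: 19–8
F vs E: 14–13
F beats every other candidate.

F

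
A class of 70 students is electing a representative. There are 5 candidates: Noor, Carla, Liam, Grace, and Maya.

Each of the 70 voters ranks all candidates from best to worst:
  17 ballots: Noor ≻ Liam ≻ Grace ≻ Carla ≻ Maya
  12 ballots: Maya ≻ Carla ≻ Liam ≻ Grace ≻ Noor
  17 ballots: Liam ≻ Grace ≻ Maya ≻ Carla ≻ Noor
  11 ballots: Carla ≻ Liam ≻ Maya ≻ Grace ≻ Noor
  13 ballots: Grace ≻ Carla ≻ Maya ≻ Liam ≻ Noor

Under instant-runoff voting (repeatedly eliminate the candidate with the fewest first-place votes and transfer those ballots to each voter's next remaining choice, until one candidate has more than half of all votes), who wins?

Round 1: Noor 17, Carla 11, Liam 17, Grace 13, Maya 12. Carla eliminated.
Round 2: Noor 17, Liam 28, Grace 13, Maya 12. Maya eliminated.
Round 3: Noor 17, Liam 40, Grace 13. Liam has a majority (≥36).

Liam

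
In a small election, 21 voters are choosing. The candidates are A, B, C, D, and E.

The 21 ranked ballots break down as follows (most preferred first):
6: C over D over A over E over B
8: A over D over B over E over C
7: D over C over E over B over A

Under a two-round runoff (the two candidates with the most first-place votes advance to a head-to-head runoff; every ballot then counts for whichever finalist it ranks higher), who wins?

D

Round 1 first-place votes: A 8, B 0, C 6, D 7, E 0. A and D advance.
Runoff: A is ranked above D on 8 ballots, D above A on 13.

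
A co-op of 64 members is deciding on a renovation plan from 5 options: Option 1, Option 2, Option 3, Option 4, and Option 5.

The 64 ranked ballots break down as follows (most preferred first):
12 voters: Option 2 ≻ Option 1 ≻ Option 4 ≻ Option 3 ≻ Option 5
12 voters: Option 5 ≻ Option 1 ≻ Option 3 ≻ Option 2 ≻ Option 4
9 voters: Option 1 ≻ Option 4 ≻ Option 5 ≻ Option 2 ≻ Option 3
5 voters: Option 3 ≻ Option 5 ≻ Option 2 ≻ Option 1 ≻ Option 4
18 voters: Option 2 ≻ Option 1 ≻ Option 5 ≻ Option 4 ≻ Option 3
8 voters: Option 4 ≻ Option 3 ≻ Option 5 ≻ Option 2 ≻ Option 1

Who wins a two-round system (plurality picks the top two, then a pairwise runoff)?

Option 5

Round 1 first-place votes: Option 1 9, Option 2 30, Option 3 5, Option 4 8, Option 5 12. Option 2 and Option 5 advance.
Runoff: Option 2 is ranked above Option 5 on 30 ballots, Option 5 above Option 2 on 34.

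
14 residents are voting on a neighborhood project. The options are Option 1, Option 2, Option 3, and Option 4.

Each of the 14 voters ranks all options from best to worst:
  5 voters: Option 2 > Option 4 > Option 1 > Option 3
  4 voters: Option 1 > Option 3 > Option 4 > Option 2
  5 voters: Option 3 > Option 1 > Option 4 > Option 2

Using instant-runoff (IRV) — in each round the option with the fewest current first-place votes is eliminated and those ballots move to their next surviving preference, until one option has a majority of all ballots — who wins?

Round 1: Option 1 4, Option 2 5, Option 3 5, Option 4 0. Option 4 eliminated.
Round 2: Option 1 4, Option 2 5, Option 3 5. Option 1 eliminated.
Round 3: Option 2 5, Option 3 9. Option 3 has a majority (≥8).

Option 3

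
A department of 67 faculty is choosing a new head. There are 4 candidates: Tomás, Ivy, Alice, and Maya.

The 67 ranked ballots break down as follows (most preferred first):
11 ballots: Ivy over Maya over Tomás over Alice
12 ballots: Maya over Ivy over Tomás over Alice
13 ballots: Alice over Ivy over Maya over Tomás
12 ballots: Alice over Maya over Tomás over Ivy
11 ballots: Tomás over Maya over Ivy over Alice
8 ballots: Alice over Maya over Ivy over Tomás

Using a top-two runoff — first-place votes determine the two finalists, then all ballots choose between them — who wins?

Round 1 first-place votes: Tomás 11, Ivy 11, Alice 33, Maya 12. Alice and Maya advance.
Runoff: Alice is ranked above Maya on 33 ballots, Maya above Alice on 34.

Maya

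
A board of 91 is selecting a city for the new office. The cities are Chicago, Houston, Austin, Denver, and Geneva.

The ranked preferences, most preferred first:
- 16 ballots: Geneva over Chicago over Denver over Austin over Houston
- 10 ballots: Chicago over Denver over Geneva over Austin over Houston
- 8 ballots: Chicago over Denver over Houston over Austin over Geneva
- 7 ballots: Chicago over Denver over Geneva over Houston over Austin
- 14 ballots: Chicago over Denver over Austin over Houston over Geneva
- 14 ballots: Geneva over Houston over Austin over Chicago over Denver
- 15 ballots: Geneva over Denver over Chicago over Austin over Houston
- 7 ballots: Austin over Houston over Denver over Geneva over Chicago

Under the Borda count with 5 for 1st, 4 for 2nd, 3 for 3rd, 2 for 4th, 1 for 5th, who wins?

Chicago

Chicago: 16×4 + 10×5 + 8×5 + 7×5 + 14×5 + 14×2 + 15×3 + 7×1 = 339
Houston: 16×1 + 10×1 + 8×3 + 7×2 + 14×2 + 14×4 + 15×1 + 7×4 = 191
Austin: 16×2 + 10×2 + 8×2 + 7×1 + 14×3 + 14×3 + 15×2 + 7×5 = 224
Denver: 16×3 + 10×4 + 8×4 + 7×4 + 14×4 + 14×1 + 15×4 + 7×3 = 299
Geneva: 16×5 + 10×3 + 8×1 + 7×3 + 14×1 + 14×5 + 15×5 + 7×2 = 312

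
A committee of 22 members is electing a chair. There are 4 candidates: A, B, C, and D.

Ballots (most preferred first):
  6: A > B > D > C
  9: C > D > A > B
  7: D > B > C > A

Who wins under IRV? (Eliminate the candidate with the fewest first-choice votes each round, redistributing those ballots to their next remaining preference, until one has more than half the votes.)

D

Round 1: A 6, B 0, C 9, D 7. B eliminated.
Round 2: A 6, C 9, D 7. A eliminated.
Round 3: C 9, D 13. D has a majority (≥12).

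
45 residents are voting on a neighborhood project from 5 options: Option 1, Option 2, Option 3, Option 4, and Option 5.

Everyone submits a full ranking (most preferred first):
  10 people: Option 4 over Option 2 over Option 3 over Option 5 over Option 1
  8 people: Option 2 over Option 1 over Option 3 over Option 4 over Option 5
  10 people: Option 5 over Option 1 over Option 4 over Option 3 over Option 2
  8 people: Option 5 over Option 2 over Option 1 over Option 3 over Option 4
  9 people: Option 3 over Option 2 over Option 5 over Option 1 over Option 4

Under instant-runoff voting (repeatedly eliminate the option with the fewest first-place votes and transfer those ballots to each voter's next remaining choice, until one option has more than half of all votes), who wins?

Round 1: Option 1 0, Option 2 8, Option 3 9, Option 4 10, Option 5 18. Option 1 eliminated.
Round 2: Option 2 8, Option 3 9, Option 4 10, Option 5 18. Option 2 eliminated.
Round 3: Option 3 17, Option 4 10, Option 5 18. Option 4 eliminated.
Round 4: Option 3 27, Option 5 18. Option 3 has a majority (≥23).

Option 3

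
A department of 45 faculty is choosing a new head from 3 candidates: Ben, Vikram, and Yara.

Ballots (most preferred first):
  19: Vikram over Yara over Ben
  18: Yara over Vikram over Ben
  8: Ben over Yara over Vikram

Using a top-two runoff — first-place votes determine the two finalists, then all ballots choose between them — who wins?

Yara

Round 1 first-place votes: Ben 8, Vikram 19, Yara 18. Vikram and Yara advance.
Runoff: Vikram is ranked above Yara on 19 ballots, Yara above Vikram on 26.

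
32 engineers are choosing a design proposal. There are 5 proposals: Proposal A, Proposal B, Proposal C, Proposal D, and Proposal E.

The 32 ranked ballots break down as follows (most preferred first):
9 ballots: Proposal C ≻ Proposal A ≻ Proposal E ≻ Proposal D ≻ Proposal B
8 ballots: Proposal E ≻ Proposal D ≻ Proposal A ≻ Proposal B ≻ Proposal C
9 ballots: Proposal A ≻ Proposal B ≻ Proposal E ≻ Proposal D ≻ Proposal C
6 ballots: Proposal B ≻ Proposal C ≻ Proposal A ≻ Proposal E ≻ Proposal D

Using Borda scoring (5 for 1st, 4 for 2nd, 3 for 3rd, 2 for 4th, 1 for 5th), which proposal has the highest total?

Proposal A

Proposal A: 9×4 + 8×3 + 9×5 + 6×3 = 123
Proposal B: 9×1 + 8×2 + 9×4 + 6×5 = 91
Proposal C: 9×5 + 8×1 + 9×1 + 6×4 = 86
Proposal D: 9×2 + 8×4 + 9×2 + 6×1 = 74
Proposal E: 9×3 + 8×5 + 9×3 + 6×2 = 106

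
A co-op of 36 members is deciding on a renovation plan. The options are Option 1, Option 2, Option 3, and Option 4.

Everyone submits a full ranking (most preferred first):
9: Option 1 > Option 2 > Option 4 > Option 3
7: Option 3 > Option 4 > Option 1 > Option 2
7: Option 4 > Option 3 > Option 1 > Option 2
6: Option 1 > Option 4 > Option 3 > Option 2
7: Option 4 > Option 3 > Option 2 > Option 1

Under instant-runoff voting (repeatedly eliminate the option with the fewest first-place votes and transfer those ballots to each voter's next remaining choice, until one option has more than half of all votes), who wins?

Option 4

Round 1: Option 1 15, Option 2 0, Option 3 7, Option 4 14. Option 2 eliminated.
Round 2: Option 1 15, Option 3 7, Option 4 14. Option 3 eliminated.
Round 3: Option 1 15, Option 4 21. Option 4 has a majority (≥19).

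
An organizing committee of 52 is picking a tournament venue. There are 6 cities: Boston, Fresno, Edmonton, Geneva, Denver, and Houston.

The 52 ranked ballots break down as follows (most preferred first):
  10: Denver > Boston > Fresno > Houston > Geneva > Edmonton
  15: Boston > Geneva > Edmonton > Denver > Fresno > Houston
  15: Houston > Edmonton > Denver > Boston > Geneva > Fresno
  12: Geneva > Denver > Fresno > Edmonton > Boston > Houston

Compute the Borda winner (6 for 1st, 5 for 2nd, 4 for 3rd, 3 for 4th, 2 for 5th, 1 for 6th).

Boston: 10×5 + 15×6 + 15×3 + 12×2 = 209
Fresno: 10×4 + 15×2 + 15×1 + 12×4 = 133
Edmonton: 10×1 + 15×4 + 15×5 + 12×3 = 181
Geneva: 10×2 + 15×5 + 15×2 + 12×6 = 197
Denver: 10×6 + 15×3 + 15×4 + 12×5 = 225
Houston: 10×3 + 15×1 + 15×6 + 12×1 = 147

Denver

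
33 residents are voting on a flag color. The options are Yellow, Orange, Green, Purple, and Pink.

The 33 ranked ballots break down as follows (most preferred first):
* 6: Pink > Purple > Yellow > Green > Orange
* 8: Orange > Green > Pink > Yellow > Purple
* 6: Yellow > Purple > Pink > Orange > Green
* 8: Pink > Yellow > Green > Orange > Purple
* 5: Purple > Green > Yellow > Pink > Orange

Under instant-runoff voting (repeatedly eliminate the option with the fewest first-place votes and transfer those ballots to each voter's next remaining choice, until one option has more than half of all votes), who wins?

Pink

Round 1: Yellow 6, Orange 8, Green 0, Purple 5, Pink 14. Green eliminated.
Round 2: Yellow 6, Orange 8, Purple 5, Pink 14. Purple eliminated.
Round 3: Yellow 11, Orange 8, Pink 14. Orange eliminated.
Round 4: Yellow 11, Pink 22. Pink has a majority (≥17).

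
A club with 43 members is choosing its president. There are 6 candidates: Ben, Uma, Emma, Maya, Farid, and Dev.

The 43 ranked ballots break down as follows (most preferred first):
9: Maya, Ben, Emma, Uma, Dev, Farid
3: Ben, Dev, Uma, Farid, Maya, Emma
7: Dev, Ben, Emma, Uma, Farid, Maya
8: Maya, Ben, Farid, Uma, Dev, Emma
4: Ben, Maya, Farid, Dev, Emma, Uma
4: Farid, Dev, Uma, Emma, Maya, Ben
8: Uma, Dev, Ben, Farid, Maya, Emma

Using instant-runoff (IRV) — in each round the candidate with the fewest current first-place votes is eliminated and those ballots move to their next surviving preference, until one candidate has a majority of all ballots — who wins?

Dev

Round 1: Ben 7, Uma 8, Emma 0, Maya 17, Farid 4, Dev 7. Emma eliminated.
Round 2: Ben 7, Uma 8, Maya 17, Farid 4, Dev 7. Farid eliminated.
Round 3: Ben 7, Uma 8, Maya 17, Dev 11. Ben eliminated.
Round 4: Uma 8, Maya 21, Dev 14. Uma eliminated.
Round 5: Maya 21, Dev 22. Dev has a majority (≥22).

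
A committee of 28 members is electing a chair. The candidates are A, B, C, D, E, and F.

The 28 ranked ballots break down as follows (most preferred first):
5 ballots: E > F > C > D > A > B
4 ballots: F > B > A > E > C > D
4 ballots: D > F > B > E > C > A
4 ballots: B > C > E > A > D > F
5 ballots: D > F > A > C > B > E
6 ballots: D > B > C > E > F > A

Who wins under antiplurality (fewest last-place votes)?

C

Last-place votes: A 10, B 5, C 0, D 4, E 5, F 4.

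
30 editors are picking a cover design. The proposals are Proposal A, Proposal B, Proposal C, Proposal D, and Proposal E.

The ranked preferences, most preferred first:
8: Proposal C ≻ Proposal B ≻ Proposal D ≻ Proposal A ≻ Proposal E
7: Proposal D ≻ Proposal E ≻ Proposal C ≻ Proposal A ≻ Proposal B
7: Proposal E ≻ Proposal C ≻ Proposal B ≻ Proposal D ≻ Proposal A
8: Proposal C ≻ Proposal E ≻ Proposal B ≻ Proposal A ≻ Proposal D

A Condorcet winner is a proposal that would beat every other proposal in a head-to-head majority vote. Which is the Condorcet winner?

Proposal C

Proposal C vs Proposal A: 30–0
Proposal C vs Proposal B: 30–0
Proposal C vs Proposal D: 23–7
Proposal C vs Proposal E: 16–14
Proposal C beats every other proposal.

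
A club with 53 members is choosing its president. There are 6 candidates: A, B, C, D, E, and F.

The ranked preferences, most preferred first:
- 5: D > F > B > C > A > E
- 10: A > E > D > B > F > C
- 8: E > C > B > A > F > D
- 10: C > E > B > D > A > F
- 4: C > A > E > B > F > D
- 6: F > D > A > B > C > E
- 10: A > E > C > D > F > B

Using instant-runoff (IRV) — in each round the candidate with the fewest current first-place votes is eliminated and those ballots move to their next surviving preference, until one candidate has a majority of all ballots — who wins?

C

Round 1: A 20, B 0, C 14, D 5, E 8, F 6. B eliminated.
Round 2: A 20, C 14, D 5, E 8, F 6. D eliminated.
Round 3: A 20, C 14, E 8, F 11. E eliminated.
Round 4: A 20, C 22, F 11. F eliminated.
Round 5: A 26, C 27. C has a majority (≥27).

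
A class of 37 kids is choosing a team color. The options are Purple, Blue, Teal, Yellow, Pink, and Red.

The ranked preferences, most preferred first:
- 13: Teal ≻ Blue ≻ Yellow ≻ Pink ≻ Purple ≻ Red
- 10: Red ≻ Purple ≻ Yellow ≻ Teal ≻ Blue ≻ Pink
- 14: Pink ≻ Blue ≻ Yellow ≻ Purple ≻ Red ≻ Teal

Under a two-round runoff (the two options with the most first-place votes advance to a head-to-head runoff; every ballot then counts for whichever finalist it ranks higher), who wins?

Round 1 first-place votes: Purple 0, Blue 0, Teal 13, Yellow 0, Pink 14, Red 10. Pink and Teal advance.
Runoff: Pink is ranked above Teal on 14 ballots, Teal above Pink on 23.

Teal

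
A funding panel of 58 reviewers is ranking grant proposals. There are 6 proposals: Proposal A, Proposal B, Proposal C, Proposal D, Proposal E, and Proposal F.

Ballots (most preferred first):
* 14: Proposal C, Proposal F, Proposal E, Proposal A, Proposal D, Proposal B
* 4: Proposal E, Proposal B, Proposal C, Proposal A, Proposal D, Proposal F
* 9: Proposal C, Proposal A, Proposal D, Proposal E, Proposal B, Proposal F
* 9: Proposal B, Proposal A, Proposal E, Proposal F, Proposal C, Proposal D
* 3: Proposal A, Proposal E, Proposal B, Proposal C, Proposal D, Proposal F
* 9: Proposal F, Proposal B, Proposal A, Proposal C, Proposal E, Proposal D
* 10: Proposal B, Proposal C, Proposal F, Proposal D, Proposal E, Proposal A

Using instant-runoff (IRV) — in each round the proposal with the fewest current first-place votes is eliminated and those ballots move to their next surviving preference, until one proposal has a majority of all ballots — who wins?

Proposal B

Round 1: Proposal A 3, Proposal B 19, Proposal C 23, Proposal D 0, Proposal E 4, Proposal F 9. Proposal D eliminated.
Round 2: Proposal A 3, Proposal B 19, Proposal C 23, Proposal E 4, Proposal F 9. Proposal A eliminated.
Round 3: Proposal B 19, Proposal C 23, Proposal E 7, Proposal F 9. Proposal E eliminated.
Round 4: Proposal B 26, Proposal C 23, Proposal F 9. Proposal F eliminated.
Round 5: Proposal B 35, Proposal C 23. Proposal B has a majority (≥30).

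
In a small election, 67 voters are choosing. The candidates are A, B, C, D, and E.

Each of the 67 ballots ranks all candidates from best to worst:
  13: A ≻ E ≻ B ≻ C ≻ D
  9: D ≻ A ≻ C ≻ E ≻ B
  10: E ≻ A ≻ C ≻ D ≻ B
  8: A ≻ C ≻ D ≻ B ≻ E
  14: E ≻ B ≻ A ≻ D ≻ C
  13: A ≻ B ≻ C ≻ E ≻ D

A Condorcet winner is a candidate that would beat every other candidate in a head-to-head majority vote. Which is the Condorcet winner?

A vs B: 53–14
A vs C: 67–0
A vs D: 58–9
A vs E: 43–24
A beats every other candidate.

A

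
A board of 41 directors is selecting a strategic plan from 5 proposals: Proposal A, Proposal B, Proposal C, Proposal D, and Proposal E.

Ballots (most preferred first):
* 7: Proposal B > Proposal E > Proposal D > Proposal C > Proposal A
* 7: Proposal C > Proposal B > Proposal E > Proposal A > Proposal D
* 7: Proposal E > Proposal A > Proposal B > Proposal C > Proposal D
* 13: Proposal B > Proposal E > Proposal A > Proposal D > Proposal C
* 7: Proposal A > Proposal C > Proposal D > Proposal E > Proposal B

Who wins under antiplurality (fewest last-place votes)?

Proposal E

Last-place votes: Proposal A 7, Proposal B 7, Proposal C 13, Proposal D 14, Proposal E 0.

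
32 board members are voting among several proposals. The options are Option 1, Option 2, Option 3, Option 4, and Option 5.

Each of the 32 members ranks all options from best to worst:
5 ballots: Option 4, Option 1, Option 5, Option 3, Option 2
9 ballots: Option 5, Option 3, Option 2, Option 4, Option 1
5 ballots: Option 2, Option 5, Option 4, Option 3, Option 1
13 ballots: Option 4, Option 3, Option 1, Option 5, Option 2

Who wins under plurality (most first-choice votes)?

First-place votes: Option 1 0, Option 2 5, Option 3 0, Option 4 18, Option 5 9.

Option 4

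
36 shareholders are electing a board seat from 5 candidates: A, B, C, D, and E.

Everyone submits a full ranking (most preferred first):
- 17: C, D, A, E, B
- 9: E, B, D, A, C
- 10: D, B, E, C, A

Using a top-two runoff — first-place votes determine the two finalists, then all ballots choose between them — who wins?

D

Round 1 first-place votes: A 0, B 0, C 17, D 10, E 9. C and D advance.
Runoff: C is ranked above D on 17 ballots, D above C on 19.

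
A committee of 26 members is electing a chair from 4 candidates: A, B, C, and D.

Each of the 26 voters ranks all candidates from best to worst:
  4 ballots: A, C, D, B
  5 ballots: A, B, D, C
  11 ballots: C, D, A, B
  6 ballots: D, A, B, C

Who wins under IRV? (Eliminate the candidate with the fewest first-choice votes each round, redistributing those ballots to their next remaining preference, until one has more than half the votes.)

A

Round 1: A 9, B 0, C 11, D 6. B eliminated.
Round 2: A 9, C 11, D 6. D eliminated.
Round 3: A 15, C 11. A has a majority (≥14).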